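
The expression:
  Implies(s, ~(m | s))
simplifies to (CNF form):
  ~s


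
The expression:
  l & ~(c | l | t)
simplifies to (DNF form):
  False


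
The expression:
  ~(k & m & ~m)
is always true.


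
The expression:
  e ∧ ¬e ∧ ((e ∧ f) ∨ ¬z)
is never true.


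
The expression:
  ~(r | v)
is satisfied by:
  {v: False, r: False}


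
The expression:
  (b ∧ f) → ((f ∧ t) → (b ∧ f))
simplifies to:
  True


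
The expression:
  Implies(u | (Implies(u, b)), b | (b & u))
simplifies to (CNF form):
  b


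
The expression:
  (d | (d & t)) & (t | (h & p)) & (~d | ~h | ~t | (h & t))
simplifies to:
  d & (h | t) & (p | t)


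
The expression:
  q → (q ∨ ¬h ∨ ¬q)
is always true.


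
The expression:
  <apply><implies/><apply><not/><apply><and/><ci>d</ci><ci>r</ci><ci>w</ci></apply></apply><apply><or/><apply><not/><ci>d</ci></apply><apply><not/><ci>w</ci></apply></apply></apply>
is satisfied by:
  {r: True, w: False, d: False}
  {w: False, d: False, r: False}
  {r: True, d: True, w: False}
  {d: True, w: False, r: False}
  {r: True, w: True, d: False}
  {w: True, r: False, d: False}
  {r: True, d: True, w: True}


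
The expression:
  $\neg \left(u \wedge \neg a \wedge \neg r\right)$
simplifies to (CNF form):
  $a \vee r \vee \neg u$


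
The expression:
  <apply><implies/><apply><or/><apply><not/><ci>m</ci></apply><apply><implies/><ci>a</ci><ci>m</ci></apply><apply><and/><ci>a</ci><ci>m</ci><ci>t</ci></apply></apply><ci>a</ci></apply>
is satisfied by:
  {a: True}


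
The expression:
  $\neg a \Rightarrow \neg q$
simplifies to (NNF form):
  $a \vee \neg q$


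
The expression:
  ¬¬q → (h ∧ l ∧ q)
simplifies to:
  (h ∧ l) ∨ ¬q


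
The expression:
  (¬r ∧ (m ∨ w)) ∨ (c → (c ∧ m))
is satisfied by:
  {m: True, w: True, c: False, r: False}
  {m: True, w: False, c: False, r: False}
  {r: True, m: True, w: True, c: False}
  {r: True, m: True, w: False, c: False}
  {w: True, r: False, c: False, m: False}
  {w: False, r: False, c: False, m: False}
  {r: True, w: True, c: False, m: False}
  {r: True, w: False, c: False, m: False}
  {m: True, c: True, w: True, r: False}
  {m: True, c: True, w: False, r: False}
  {r: True, m: True, c: True, w: True}
  {r: True, m: True, c: True, w: False}
  {c: True, w: True, r: False, m: False}


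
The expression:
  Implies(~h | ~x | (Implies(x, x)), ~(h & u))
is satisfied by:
  {h: False, u: False}
  {u: True, h: False}
  {h: True, u: False}


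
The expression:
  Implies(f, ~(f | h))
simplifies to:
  ~f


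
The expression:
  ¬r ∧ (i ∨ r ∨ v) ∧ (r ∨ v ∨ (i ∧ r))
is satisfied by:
  {v: True, r: False}


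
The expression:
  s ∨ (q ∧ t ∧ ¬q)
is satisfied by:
  {s: True}


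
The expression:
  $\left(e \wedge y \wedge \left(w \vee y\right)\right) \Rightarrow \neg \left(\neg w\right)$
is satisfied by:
  {w: True, e: False, y: False}
  {e: False, y: False, w: False}
  {w: True, y: True, e: False}
  {y: True, e: False, w: False}
  {w: True, e: True, y: False}
  {e: True, w: False, y: False}
  {w: True, y: True, e: True}


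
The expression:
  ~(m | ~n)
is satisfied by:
  {n: True, m: False}


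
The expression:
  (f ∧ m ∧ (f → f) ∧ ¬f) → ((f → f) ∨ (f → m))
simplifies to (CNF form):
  True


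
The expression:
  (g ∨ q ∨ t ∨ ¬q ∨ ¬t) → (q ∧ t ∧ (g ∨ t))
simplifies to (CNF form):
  q ∧ t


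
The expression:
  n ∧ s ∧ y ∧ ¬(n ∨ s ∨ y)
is never true.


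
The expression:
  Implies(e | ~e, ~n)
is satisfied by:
  {n: False}


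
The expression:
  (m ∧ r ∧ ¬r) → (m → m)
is always true.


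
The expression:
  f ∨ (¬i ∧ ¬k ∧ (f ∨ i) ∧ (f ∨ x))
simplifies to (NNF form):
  f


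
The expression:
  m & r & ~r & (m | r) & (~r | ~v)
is never true.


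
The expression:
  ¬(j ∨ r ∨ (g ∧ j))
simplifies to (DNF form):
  ¬j ∧ ¬r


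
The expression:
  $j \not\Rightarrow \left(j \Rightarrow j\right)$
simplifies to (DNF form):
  $\text{False}$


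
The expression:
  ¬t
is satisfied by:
  {t: False}


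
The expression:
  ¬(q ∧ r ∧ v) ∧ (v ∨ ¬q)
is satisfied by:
  {v: True, q: False, r: False}
  {v: False, q: False, r: False}
  {r: True, v: True, q: False}
  {r: True, v: False, q: False}
  {q: True, v: True, r: False}


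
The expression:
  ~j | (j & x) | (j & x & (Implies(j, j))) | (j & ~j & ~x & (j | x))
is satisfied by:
  {x: True, j: False}
  {j: False, x: False}
  {j: True, x: True}


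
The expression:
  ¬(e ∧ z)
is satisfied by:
  {e: False, z: False}
  {z: True, e: False}
  {e: True, z: False}


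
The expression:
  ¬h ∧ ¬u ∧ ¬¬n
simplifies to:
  n ∧ ¬h ∧ ¬u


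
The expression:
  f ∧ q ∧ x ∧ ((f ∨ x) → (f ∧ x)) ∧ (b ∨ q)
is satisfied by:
  {f: True, x: True, q: True}


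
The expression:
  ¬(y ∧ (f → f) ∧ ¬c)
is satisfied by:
  {c: True, y: False}
  {y: False, c: False}
  {y: True, c: True}


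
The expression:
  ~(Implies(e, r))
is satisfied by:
  {e: True, r: False}


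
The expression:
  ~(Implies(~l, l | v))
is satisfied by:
  {v: False, l: False}


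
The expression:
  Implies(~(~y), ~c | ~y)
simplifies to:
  ~c | ~y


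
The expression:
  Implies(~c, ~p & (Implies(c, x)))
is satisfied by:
  {c: True, p: False}
  {p: False, c: False}
  {p: True, c: True}


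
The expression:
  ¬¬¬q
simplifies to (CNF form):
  ¬q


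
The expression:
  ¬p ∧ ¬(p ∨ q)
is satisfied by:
  {q: False, p: False}


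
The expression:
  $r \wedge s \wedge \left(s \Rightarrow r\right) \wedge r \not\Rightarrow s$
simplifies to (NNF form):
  $\text{False}$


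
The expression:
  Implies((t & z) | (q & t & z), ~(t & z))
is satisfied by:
  {t: False, z: False}
  {z: True, t: False}
  {t: True, z: False}


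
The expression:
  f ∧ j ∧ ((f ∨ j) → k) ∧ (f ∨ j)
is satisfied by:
  {j: True, f: True, k: True}


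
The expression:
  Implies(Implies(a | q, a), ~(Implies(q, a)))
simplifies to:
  q & ~a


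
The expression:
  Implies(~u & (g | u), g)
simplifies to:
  True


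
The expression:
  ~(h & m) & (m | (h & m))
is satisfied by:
  {m: True, h: False}


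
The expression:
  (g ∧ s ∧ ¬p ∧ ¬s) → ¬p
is always true.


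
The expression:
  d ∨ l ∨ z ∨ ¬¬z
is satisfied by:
  {d: True, z: True, l: True}
  {d: True, z: True, l: False}
  {d: True, l: True, z: False}
  {d: True, l: False, z: False}
  {z: True, l: True, d: False}
  {z: True, l: False, d: False}
  {l: True, z: False, d: False}


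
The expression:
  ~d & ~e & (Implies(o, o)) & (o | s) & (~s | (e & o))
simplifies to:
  o & ~d & ~e & ~s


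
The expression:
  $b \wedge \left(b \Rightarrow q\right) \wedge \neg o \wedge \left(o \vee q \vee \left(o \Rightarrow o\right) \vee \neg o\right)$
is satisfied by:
  {b: True, q: True, o: False}


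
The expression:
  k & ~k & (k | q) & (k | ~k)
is never true.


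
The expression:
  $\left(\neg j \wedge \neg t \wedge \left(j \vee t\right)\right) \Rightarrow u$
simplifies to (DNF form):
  $\text{True}$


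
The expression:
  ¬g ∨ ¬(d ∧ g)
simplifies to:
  ¬d ∨ ¬g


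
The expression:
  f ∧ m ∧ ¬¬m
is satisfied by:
  {m: True, f: True}


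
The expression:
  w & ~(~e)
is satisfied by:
  {e: True, w: True}


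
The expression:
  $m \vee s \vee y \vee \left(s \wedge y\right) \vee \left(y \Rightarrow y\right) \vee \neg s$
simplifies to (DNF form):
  $\text{True}$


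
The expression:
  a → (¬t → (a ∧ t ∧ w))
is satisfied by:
  {t: True, a: False}
  {a: False, t: False}
  {a: True, t: True}


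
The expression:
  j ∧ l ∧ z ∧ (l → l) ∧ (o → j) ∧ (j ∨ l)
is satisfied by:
  {z: True, j: True, l: True}


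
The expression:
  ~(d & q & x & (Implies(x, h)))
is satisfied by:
  {h: False, q: False, d: False, x: False}
  {x: True, h: False, q: False, d: False}
  {d: True, h: False, q: False, x: False}
  {x: True, d: True, h: False, q: False}
  {q: True, x: False, h: False, d: False}
  {x: True, q: True, h: False, d: False}
  {d: True, q: True, x: False, h: False}
  {x: True, d: True, q: True, h: False}
  {h: True, d: False, q: False, x: False}
  {x: True, h: True, d: False, q: False}
  {d: True, h: True, x: False, q: False}
  {x: True, d: True, h: True, q: False}
  {q: True, h: True, d: False, x: False}
  {x: True, q: True, h: True, d: False}
  {d: True, q: True, h: True, x: False}


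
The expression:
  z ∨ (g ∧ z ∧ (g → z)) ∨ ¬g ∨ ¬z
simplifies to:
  True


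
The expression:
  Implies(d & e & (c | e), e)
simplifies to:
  True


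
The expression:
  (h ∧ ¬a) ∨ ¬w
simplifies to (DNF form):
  (h ∧ ¬a) ∨ ¬w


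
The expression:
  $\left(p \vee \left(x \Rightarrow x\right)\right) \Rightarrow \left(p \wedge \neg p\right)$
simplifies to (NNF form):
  $\text{False}$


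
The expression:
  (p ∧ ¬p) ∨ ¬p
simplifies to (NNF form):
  ¬p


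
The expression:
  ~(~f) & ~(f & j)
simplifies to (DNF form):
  f & ~j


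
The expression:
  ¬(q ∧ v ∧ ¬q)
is always true.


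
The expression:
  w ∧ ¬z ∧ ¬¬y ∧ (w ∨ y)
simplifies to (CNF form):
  w ∧ y ∧ ¬z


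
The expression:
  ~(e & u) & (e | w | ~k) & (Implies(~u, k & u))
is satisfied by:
  {w: True, u: True, e: False, k: False}
  {u: True, w: False, e: False, k: False}
  {w: True, k: True, u: True, e: False}


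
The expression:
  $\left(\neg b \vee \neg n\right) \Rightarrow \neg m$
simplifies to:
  $\left(b \wedge n\right) \vee \neg m$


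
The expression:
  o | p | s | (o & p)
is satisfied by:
  {p: True, o: True, s: True}
  {p: True, o: True, s: False}
  {p: True, s: True, o: False}
  {p: True, s: False, o: False}
  {o: True, s: True, p: False}
  {o: True, s: False, p: False}
  {s: True, o: False, p: False}


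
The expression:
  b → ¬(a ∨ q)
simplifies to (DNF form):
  (¬a ∧ ¬q) ∨ ¬b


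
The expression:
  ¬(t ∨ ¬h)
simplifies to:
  h ∧ ¬t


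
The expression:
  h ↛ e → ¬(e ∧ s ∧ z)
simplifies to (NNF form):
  True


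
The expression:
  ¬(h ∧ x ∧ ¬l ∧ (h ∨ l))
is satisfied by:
  {l: True, h: False, x: False}
  {h: False, x: False, l: False}
  {x: True, l: True, h: False}
  {x: True, h: False, l: False}
  {l: True, h: True, x: False}
  {h: True, l: False, x: False}
  {x: True, h: True, l: True}


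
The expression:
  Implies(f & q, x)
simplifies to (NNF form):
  x | ~f | ~q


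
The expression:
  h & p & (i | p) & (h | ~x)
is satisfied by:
  {h: True, p: True}


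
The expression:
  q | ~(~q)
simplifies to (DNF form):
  q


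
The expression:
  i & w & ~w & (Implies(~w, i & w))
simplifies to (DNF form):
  False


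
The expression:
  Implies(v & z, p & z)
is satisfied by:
  {p: True, v: False, z: False}
  {v: False, z: False, p: False}
  {p: True, z: True, v: False}
  {z: True, v: False, p: False}
  {p: True, v: True, z: False}
  {v: True, p: False, z: False}
  {p: True, z: True, v: True}


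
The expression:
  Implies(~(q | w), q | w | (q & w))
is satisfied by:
  {q: True, w: True}
  {q: True, w: False}
  {w: True, q: False}


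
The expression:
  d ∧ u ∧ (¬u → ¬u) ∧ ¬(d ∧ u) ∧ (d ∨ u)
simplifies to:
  False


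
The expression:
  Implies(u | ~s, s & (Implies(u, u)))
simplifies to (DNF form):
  s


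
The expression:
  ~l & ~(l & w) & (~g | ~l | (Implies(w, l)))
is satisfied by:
  {l: False}


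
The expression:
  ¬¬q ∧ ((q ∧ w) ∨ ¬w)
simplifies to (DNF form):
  q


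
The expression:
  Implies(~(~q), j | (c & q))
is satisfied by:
  {c: True, j: True, q: False}
  {c: True, j: False, q: False}
  {j: True, c: False, q: False}
  {c: False, j: False, q: False}
  {c: True, q: True, j: True}
  {c: True, q: True, j: False}
  {q: True, j: True, c: False}


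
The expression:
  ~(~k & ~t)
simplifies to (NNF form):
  k | t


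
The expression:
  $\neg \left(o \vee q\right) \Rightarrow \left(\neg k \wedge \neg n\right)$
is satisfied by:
  {q: True, o: True, k: False, n: False}
  {n: True, q: True, o: True, k: False}
  {q: True, o: True, k: True, n: False}
  {n: True, q: True, o: True, k: True}
  {q: True, k: False, o: False, n: False}
  {q: True, n: True, k: False, o: False}
  {q: True, k: True, o: False, n: False}
  {q: True, n: True, k: True, o: False}
  {o: True, n: False, k: False, q: False}
  {n: True, o: True, k: False, q: False}
  {o: True, k: True, n: False, q: False}
  {n: True, o: True, k: True, q: False}
  {n: False, k: False, o: False, q: False}


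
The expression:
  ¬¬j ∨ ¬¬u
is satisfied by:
  {u: True, j: True}
  {u: True, j: False}
  {j: True, u: False}


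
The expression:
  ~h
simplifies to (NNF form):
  ~h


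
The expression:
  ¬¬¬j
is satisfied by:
  {j: False}


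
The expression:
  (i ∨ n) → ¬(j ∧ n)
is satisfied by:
  {n: False, j: False}
  {j: True, n: False}
  {n: True, j: False}


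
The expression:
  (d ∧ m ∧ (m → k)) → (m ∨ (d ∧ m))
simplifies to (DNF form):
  True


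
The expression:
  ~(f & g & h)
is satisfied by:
  {h: False, g: False, f: False}
  {f: True, h: False, g: False}
  {g: True, h: False, f: False}
  {f: True, g: True, h: False}
  {h: True, f: False, g: False}
  {f: True, h: True, g: False}
  {g: True, h: True, f: False}


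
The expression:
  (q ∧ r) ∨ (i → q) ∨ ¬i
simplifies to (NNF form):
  q ∨ ¬i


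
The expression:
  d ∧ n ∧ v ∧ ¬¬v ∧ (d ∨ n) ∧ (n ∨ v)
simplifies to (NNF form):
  d ∧ n ∧ v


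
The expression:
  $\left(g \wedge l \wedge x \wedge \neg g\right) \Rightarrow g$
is always true.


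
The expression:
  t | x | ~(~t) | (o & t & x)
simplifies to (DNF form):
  t | x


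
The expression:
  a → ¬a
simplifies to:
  ¬a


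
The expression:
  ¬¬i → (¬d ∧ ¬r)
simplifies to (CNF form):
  (¬d ∨ ¬i) ∧ (¬i ∨ ¬r)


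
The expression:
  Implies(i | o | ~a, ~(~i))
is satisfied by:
  {i: True, a: True, o: False}
  {i: True, a: False, o: False}
  {i: True, o: True, a: True}
  {i: True, o: True, a: False}
  {a: True, o: False, i: False}


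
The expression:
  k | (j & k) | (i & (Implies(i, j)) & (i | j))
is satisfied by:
  {i: True, k: True, j: True}
  {i: True, k: True, j: False}
  {k: True, j: True, i: False}
  {k: True, j: False, i: False}
  {i: True, j: True, k: False}


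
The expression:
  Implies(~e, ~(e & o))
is always true.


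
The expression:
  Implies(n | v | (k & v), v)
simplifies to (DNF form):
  v | ~n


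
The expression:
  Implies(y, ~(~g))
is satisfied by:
  {g: True, y: False}
  {y: False, g: False}
  {y: True, g: True}


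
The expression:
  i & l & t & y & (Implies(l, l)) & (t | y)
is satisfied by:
  {t: True, i: True, y: True, l: True}


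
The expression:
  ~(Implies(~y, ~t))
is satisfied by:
  {t: True, y: False}


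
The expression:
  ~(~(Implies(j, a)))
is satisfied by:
  {a: True, j: False}
  {j: False, a: False}
  {j: True, a: True}


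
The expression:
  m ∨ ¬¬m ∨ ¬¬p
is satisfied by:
  {m: True, p: True}
  {m: True, p: False}
  {p: True, m: False}


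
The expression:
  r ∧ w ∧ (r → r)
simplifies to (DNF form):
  r ∧ w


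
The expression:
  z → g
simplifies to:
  g ∨ ¬z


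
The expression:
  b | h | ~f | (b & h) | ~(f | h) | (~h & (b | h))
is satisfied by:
  {b: True, h: True, f: False}
  {b: True, h: False, f: False}
  {h: True, b: False, f: False}
  {b: False, h: False, f: False}
  {f: True, b: True, h: True}
  {f: True, b: True, h: False}
  {f: True, h: True, b: False}


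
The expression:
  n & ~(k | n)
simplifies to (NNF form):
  False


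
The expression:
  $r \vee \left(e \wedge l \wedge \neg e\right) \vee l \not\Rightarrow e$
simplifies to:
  $r \vee \left(l \wedge \neg e\right)$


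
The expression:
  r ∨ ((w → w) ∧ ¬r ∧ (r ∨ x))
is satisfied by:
  {r: True, x: True}
  {r: True, x: False}
  {x: True, r: False}


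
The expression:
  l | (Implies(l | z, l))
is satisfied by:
  {l: True, z: False}
  {z: False, l: False}
  {z: True, l: True}


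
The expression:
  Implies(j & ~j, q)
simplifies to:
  True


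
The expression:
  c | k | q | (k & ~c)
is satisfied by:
  {k: True, q: True, c: True}
  {k: True, q: True, c: False}
  {k: True, c: True, q: False}
  {k: True, c: False, q: False}
  {q: True, c: True, k: False}
  {q: True, c: False, k: False}
  {c: True, q: False, k: False}


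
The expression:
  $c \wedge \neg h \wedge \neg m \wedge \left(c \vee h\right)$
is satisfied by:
  {c: True, h: False, m: False}


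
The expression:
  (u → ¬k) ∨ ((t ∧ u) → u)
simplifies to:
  True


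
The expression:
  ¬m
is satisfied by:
  {m: False}


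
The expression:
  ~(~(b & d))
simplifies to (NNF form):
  b & d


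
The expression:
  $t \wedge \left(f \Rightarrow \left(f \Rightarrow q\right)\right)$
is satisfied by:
  {t: True, q: True, f: False}
  {t: True, q: False, f: False}
  {t: True, f: True, q: True}


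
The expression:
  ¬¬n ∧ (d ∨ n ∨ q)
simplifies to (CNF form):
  n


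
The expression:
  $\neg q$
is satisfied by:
  {q: False}


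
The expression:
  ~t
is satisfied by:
  {t: False}


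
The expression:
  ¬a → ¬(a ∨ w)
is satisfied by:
  {a: True, w: False}
  {w: False, a: False}
  {w: True, a: True}


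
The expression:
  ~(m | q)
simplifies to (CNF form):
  ~m & ~q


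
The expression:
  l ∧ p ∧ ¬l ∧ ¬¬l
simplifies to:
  False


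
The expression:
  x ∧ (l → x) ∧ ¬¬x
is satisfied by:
  {x: True}


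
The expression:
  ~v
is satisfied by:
  {v: False}


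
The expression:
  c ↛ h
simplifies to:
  c ∧ ¬h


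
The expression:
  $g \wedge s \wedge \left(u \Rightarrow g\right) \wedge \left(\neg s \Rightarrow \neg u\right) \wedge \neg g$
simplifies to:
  $\text{False}$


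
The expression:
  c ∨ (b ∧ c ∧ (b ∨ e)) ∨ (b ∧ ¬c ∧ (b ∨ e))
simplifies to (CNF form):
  b ∨ c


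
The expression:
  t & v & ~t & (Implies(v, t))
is never true.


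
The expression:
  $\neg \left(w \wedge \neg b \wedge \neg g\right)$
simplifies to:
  $b \vee g \vee \neg w$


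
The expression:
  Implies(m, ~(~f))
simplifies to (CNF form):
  f | ~m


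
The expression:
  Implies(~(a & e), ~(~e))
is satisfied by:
  {e: True}


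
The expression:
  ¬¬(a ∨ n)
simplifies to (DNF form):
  a ∨ n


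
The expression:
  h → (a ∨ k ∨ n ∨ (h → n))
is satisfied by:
  {n: True, a: True, k: True, h: False}
  {n: True, a: True, h: False, k: False}
  {n: True, k: True, h: False, a: False}
  {n: True, h: False, k: False, a: False}
  {a: True, k: True, h: False, n: False}
  {a: True, h: False, k: False, n: False}
  {k: True, a: False, h: False, n: False}
  {a: False, h: False, k: False, n: False}
  {a: True, n: True, h: True, k: True}
  {a: True, n: True, h: True, k: False}
  {n: True, h: True, k: True, a: False}
  {n: True, h: True, a: False, k: False}
  {k: True, h: True, a: True, n: False}
  {h: True, a: True, n: False, k: False}
  {h: True, k: True, n: False, a: False}


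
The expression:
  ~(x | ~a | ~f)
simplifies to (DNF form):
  a & f & ~x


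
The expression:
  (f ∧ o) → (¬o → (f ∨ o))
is always true.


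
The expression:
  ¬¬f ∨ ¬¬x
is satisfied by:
  {x: True, f: True}
  {x: True, f: False}
  {f: True, x: False}


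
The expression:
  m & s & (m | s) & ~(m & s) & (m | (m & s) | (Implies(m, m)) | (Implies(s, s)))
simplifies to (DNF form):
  False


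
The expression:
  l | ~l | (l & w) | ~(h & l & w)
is always true.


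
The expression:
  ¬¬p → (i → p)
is always true.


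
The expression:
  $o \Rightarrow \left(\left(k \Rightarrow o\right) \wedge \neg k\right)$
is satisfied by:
  {k: False, o: False}
  {o: True, k: False}
  {k: True, o: False}


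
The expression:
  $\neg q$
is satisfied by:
  {q: False}


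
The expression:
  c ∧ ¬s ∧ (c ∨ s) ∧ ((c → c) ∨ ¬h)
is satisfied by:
  {c: True, s: False}


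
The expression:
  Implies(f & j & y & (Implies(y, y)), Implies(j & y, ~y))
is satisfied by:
  {y: False, j: False, f: False}
  {f: True, y: False, j: False}
  {j: True, y: False, f: False}
  {f: True, j: True, y: False}
  {y: True, f: False, j: False}
  {f: True, y: True, j: False}
  {j: True, y: True, f: False}


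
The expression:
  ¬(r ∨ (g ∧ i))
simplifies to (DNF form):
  (¬g ∧ ¬r) ∨ (¬i ∧ ¬r)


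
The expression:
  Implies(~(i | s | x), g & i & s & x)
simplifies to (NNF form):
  i | s | x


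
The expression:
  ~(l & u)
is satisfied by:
  {l: False, u: False}
  {u: True, l: False}
  {l: True, u: False}


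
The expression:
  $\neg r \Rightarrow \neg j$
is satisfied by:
  {r: True, j: False}
  {j: False, r: False}
  {j: True, r: True}


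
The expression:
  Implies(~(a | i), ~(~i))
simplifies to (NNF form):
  a | i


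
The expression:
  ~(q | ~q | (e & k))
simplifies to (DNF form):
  False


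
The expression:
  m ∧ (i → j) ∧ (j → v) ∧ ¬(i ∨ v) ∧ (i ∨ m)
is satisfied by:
  {m: True, i: False, v: False, j: False}


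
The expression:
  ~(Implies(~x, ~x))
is never true.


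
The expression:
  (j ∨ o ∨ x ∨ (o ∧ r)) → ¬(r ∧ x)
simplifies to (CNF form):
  ¬r ∨ ¬x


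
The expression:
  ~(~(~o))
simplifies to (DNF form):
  ~o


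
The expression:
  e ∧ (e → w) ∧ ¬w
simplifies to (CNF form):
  False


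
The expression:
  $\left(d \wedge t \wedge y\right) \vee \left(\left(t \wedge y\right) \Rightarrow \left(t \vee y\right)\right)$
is always true.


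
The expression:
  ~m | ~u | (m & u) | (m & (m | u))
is always true.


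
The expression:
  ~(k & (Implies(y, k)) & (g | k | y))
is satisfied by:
  {k: False}


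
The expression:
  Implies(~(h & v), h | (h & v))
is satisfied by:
  {h: True}


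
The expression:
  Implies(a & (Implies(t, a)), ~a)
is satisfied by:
  {a: False}


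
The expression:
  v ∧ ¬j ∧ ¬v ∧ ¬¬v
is never true.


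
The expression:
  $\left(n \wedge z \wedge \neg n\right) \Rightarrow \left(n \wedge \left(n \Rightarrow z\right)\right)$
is always true.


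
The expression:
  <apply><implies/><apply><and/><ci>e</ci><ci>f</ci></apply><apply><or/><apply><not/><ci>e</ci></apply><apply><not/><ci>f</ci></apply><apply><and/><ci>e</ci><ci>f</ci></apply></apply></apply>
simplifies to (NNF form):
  <true/>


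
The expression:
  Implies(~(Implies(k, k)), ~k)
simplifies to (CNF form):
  True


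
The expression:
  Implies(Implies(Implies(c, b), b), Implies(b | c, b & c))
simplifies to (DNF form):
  (b & c) | (~b & ~c)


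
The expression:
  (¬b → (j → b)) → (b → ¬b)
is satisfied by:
  {b: False}


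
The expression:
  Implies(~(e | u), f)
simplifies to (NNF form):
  e | f | u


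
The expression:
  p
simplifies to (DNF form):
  p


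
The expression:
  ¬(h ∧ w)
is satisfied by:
  {w: False, h: False}
  {h: True, w: False}
  {w: True, h: False}


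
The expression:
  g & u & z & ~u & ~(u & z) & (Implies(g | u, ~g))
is never true.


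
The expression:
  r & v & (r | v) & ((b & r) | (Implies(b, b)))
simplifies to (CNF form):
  r & v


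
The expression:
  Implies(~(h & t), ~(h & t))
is always true.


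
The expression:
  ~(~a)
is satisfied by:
  {a: True}


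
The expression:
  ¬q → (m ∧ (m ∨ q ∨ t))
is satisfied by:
  {q: True, m: True}
  {q: True, m: False}
  {m: True, q: False}


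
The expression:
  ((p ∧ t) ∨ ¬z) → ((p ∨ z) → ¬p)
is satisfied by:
  {z: True, t: False, p: False}
  {t: False, p: False, z: False}
  {z: True, t: True, p: False}
  {t: True, z: False, p: False}
  {p: True, z: True, t: False}


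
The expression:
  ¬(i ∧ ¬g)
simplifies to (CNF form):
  g ∨ ¬i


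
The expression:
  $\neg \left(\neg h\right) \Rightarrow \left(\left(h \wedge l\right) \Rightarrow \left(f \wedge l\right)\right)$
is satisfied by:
  {f: True, l: False, h: False}
  {l: False, h: False, f: False}
  {h: True, f: True, l: False}
  {h: True, l: False, f: False}
  {f: True, l: True, h: False}
  {l: True, f: False, h: False}
  {h: True, l: True, f: True}


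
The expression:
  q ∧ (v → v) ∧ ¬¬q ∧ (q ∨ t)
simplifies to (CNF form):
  q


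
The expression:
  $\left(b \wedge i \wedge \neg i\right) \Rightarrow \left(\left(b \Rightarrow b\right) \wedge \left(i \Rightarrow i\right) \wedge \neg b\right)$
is always true.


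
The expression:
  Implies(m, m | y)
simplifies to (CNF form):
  True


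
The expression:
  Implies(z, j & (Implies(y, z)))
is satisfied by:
  {j: True, z: False}
  {z: False, j: False}
  {z: True, j: True}


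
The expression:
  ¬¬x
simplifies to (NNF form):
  x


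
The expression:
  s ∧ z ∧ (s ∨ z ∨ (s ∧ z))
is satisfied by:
  {z: True, s: True}


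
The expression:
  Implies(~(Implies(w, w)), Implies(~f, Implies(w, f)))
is always true.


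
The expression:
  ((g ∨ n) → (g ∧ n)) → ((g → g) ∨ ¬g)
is always true.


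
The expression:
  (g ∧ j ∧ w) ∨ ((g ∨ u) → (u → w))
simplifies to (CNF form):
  w ∨ ¬u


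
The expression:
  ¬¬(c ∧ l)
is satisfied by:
  {c: True, l: True}


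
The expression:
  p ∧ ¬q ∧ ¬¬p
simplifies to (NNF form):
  p ∧ ¬q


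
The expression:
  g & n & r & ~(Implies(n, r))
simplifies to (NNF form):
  False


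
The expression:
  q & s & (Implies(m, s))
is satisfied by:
  {s: True, q: True}


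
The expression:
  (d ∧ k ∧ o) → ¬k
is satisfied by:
  {k: False, o: False, d: False}
  {d: True, k: False, o: False}
  {o: True, k: False, d: False}
  {d: True, o: True, k: False}
  {k: True, d: False, o: False}
  {d: True, k: True, o: False}
  {o: True, k: True, d: False}


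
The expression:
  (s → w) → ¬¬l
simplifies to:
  l ∨ (s ∧ ¬w)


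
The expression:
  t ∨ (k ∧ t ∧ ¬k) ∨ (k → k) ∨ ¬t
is always true.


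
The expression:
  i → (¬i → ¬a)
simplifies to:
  True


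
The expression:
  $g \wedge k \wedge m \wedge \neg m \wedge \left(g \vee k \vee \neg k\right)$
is never true.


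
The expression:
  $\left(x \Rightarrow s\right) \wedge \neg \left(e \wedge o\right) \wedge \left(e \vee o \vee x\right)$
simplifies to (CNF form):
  $\left(s \vee \neg x\right) \wedge \left(\neg e \vee \neg o\right) \wedge \left(e \vee o \vee x\right)$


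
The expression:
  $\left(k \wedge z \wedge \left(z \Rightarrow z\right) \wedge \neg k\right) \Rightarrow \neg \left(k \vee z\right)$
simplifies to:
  $\text{True}$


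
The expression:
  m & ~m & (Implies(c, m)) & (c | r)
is never true.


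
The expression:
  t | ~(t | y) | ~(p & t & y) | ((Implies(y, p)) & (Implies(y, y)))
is always true.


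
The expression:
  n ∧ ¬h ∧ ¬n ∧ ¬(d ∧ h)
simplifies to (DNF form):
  False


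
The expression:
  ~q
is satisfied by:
  {q: False}


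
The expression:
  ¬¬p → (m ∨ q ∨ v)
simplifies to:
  m ∨ q ∨ v ∨ ¬p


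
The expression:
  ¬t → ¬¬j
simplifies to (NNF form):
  j ∨ t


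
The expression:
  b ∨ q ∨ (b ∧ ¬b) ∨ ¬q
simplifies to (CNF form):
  True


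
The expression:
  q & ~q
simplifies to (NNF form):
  False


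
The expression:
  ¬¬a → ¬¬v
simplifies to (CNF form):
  v ∨ ¬a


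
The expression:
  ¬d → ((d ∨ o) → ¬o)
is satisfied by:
  {d: True, o: False}
  {o: False, d: False}
  {o: True, d: True}


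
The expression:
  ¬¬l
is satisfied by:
  {l: True}


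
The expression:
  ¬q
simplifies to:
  ¬q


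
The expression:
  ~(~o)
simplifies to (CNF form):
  o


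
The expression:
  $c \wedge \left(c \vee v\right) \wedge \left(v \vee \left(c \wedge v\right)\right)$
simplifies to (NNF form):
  $c \wedge v$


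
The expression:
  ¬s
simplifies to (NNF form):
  ¬s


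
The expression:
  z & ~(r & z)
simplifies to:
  z & ~r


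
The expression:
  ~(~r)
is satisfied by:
  {r: True}


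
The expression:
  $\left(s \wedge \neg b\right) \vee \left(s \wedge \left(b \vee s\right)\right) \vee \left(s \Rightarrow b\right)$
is always true.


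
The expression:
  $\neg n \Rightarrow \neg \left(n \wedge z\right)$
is always true.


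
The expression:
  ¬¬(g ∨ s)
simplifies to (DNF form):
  g ∨ s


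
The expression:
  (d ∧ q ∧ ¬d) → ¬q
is always true.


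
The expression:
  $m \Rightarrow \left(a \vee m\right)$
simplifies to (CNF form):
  $\text{True}$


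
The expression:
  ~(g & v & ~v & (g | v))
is always true.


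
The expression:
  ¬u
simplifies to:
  ¬u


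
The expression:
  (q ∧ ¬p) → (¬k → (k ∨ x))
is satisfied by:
  {x: True, k: True, p: True, q: False}
  {x: True, k: True, p: False, q: False}
  {x: True, p: True, q: False, k: False}
  {x: True, p: False, q: False, k: False}
  {k: True, p: True, q: False, x: False}
  {k: True, p: False, q: False, x: False}
  {p: True, k: False, q: False, x: False}
  {p: False, k: False, q: False, x: False}
  {x: True, k: True, q: True, p: True}
  {x: True, k: True, q: True, p: False}
  {x: True, q: True, p: True, k: False}
  {x: True, q: True, p: False, k: False}
  {q: True, k: True, p: True, x: False}
  {q: True, k: True, p: False, x: False}
  {q: True, p: True, k: False, x: False}


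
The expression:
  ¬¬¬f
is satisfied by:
  {f: False}


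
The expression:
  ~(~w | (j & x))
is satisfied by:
  {w: True, x: False, j: False}
  {j: True, w: True, x: False}
  {x: True, w: True, j: False}


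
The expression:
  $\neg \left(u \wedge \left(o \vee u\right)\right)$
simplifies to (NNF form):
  $\neg u$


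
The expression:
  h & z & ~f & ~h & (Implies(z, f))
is never true.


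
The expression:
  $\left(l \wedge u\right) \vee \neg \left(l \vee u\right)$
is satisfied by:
  {l: False, u: False}
  {u: True, l: True}


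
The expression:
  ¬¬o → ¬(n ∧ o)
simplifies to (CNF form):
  ¬n ∨ ¬o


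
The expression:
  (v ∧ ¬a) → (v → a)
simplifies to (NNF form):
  a ∨ ¬v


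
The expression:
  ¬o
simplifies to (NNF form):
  ¬o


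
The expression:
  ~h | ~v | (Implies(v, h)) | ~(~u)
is always true.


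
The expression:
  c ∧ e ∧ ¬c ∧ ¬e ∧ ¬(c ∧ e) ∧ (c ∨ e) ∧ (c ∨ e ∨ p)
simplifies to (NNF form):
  False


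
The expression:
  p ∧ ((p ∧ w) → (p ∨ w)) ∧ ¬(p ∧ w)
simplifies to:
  p ∧ ¬w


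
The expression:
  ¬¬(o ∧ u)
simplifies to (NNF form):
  o ∧ u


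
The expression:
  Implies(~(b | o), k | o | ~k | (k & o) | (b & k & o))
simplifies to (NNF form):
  True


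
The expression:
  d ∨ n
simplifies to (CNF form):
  d ∨ n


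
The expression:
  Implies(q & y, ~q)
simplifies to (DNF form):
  ~q | ~y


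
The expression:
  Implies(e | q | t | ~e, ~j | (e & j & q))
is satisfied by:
  {q: True, e: True, j: False}
  {q: True, e: False, j: False}
  {e: True, q: False, j: False}
  {q: False, e: False, j: False}
  {j: True, q: True, e: True}


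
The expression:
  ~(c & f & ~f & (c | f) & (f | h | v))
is always true.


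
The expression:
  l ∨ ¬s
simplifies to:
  l ∨ ¬s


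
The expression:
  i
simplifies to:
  i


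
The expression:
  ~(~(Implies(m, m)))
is always true.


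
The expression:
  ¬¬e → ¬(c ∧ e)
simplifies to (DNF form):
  ¬c ∨ ¬e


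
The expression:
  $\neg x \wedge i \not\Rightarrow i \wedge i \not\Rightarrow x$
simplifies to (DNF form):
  $\text{False}$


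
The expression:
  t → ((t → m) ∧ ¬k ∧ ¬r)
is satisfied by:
  {m: True, k: False, r: False, t: False}
  {m: False, k: False, r: False, t: False}
  {m: True, r: True, k: False, t: False}
  {r: True, m: False, k: False, t: False}
  {m: True, k: True, r: False, t: False}
  {k: True, m: False, r: False, t: False}
  {m: True, r: True, k: True, t: False}
  {r: True, k: True, m: False, t: False}
  {t: True, m: True, k: False, r: False}


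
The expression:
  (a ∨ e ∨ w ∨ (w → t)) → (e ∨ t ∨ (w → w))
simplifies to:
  True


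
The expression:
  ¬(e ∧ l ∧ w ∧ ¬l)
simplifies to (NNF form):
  True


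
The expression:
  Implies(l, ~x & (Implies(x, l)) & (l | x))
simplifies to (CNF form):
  ~l | ~x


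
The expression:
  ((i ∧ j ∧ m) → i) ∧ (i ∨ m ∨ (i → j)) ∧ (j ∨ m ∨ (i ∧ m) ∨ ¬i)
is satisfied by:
  {m: True, j: True, i: False}
  {m: True, j: False, i: False}
  {j: True, m: False, i: False}
  {m: False, j: False, i: False}
  {i: True, m: True, j: True}
  {i: True, m: True, j: False}
  {i: True, j: True, m: False}


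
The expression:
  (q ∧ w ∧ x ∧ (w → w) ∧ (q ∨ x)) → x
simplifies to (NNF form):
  True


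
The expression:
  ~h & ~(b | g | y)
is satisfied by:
  {g: False, y: False, h: False, b: False}


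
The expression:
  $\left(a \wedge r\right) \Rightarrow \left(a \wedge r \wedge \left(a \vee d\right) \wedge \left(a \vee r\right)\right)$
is always true.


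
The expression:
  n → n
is always true.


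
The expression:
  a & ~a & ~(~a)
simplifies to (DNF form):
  False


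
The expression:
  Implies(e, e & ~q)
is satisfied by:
  {e: False, q: False}
  {q: True, e: False}
  {e: True, q: False}


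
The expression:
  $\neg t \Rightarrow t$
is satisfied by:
  {t: True}


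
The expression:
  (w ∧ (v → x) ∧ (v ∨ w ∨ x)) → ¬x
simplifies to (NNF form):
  ¬w ∨ ¬x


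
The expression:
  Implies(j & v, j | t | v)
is always true.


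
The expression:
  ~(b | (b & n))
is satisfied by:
  {b: False}


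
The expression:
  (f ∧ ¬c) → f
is always true.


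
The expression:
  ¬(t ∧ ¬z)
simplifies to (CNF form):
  z ∨ ¬t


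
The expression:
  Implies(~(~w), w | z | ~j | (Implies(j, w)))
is always true.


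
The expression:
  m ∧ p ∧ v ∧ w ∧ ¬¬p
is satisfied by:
  {m: True, p: True, w: True, v: True}


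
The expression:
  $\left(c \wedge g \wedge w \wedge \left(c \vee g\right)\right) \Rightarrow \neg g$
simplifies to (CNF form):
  $\neg c \vee \neg g \vee \neg w$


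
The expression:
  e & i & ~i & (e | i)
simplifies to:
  False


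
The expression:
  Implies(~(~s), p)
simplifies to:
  p | ~s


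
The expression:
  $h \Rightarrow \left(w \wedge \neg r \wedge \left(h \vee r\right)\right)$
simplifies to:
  $\left(w \wedge \neg r\right) \vee \neg h$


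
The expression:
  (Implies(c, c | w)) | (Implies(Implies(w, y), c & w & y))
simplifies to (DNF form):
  True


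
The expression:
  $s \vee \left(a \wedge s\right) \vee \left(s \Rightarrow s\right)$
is always true.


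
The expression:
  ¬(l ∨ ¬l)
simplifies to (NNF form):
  False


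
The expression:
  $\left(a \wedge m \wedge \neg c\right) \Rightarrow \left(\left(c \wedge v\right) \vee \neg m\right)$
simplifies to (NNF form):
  $c \vee \neg a \vee \neg m$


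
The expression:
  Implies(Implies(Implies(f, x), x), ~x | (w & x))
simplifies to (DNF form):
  w | ~x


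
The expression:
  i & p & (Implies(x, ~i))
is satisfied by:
  {i: True, p: True, x: False}


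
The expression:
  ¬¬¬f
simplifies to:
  ¬f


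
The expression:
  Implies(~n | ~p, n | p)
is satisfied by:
  {n: True, p: True}
  {n: True, p: False}
  {p: True, n: False}


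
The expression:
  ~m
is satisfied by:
  {m: False}


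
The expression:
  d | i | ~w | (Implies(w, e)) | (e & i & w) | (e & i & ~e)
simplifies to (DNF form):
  d | e | i | ~w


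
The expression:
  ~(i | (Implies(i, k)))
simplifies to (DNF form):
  False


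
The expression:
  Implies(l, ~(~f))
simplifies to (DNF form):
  f | ~l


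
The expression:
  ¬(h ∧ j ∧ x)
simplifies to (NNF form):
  ¬h ∨ ¬j ∨ ¬x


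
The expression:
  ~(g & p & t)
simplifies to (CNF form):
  ~g | ~p | ~t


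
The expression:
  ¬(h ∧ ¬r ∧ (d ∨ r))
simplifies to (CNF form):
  r ∨ ¬d ∨ ¬h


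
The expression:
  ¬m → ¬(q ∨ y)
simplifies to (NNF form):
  m ∨ (¬q ∧ ¬y)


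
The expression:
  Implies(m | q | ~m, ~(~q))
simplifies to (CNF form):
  q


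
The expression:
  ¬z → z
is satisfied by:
  {z: True}


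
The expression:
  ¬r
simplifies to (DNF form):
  ¬r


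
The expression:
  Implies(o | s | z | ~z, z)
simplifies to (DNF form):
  z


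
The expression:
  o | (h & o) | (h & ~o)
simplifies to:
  h | o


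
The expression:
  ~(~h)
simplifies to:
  h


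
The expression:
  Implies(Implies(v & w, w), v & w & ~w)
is never true.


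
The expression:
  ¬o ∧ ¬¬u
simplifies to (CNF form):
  u ∧ ¬o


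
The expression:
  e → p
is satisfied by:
  {p: True, e: False}
  {e: False, p: False}
  {e: True, p: True}


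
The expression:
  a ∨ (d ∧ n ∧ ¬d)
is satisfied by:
  {a: True}


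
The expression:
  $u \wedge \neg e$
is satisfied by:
  {u: True, e: False}


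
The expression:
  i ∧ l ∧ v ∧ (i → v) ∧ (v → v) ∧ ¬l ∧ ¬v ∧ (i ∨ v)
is never true.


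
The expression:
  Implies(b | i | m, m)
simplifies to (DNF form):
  m | (~b & ~i)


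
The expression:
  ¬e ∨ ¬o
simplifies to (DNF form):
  ¬e ∨ ¬o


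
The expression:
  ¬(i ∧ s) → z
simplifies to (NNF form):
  z ∨ (i ∧ s)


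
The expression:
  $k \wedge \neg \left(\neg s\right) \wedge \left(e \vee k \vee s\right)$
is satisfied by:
  {s: True, k: True}


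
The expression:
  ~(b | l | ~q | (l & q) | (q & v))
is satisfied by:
  {q: True, v: False, l: False, b: False}


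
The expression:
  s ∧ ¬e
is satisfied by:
  {s: True, e: False}


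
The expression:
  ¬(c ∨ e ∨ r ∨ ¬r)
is never true.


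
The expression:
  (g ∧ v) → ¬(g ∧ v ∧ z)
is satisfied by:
  {g: False, v: False, z: False}
  {z: True, g: False, v: False}
  {v: True, g: False, z: False}
  {z: True, v: True, g: False}
  {g: True, z: False, v: False}
  {z: True, g: True, v: False}
  {v: True, g: True, z: False}


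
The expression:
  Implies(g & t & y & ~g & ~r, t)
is always true.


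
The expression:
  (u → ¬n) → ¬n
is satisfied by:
  {u: True, n: False}
  {n: False, u: False}
  {n: True, u: True}
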